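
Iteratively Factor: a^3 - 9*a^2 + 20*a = (a - 4)*(a^2 - 5*a) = a*(a - 4)*(a - 5)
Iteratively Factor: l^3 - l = (l + 1)*(l^2 - l) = (l - 1)*(l + 1)*(l)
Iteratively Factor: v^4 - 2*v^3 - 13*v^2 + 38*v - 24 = (v - 2)*(v^3 - 13*v + 12) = (v - 2)*(v + 4)*(v^2 - 4*v + 3) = (v - 3)*(v - 2)*(v + 4)*(v - 1)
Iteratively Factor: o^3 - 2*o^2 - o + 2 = (o - 2)*(o^2 - 1) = (o - 2)*(o - 1)*(o + 1)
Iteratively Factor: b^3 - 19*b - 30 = (b - 5)*(b^2 + 5*b + 6) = (b - 5)*(b + 2)*(b + 3)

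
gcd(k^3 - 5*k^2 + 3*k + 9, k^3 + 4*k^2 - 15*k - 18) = k^2 - 2*k - 3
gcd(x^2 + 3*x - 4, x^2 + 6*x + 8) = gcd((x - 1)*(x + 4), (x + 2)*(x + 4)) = x + 4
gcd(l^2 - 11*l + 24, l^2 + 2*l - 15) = l - 3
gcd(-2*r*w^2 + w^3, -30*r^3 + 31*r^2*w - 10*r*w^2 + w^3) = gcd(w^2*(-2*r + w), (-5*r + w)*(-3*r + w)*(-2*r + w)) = 2*r - w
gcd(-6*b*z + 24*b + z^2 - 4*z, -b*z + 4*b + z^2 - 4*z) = z - 4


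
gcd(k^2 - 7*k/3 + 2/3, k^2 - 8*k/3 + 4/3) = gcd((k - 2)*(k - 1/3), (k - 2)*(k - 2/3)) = k - 2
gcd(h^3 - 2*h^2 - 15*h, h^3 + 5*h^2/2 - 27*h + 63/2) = 1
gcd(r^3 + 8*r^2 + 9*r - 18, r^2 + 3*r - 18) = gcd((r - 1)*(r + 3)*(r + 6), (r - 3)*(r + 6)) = r + 6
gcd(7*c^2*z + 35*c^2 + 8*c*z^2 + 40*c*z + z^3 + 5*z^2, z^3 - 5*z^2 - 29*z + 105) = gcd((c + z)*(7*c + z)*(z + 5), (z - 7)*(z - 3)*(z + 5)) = z + 5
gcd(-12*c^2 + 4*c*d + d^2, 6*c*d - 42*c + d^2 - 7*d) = 6*c + d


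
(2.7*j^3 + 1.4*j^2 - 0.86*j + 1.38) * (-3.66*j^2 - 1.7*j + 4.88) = -9.882*j^5 - 9.714*j^4 + 13.9436*j^3 + 3.2432*j^2 - 6.5428*j + 6.7344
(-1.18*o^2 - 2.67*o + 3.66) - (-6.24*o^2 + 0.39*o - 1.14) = 5.06*o^2 - 3.06*o + 4.8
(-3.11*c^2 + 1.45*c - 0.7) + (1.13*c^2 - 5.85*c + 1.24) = -1.98*c^2 - 4.4*c + 0.54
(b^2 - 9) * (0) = 0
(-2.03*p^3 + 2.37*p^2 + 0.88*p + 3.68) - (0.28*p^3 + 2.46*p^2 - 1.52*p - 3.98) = -2.31*p^3 - 0.0899999999999999*p^2 + 2.4*p + 7.66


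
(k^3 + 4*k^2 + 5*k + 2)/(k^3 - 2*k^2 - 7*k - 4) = (k + 2)/(k - 4)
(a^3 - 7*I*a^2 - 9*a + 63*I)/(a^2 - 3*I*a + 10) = (a^3 - 7*I*a^2 - 9*a + 63*I)/(a^2 - 3*I*a + 10)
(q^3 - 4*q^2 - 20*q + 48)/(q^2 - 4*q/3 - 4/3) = 3*(q^2 - 2*q - 24)/(3*q + 2)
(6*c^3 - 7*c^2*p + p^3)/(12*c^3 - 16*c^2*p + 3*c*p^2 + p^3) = (3*c + p)/(6*c + p)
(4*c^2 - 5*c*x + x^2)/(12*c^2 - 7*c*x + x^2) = (-c + x)/(-3*c + x)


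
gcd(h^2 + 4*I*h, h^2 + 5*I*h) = h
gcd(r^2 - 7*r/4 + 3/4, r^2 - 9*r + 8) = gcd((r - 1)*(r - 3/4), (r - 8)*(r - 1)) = r - 1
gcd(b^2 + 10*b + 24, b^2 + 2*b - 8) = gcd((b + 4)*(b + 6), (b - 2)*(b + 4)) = b + 4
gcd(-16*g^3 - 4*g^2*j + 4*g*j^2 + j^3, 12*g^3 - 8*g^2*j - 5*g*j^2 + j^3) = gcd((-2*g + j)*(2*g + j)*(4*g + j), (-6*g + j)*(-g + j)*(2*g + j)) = 2*g + j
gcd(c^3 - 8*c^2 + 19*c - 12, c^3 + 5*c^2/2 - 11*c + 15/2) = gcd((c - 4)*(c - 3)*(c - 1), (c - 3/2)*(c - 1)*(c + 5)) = c - 1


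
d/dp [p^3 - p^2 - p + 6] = 3*p^2 - 2*p - 1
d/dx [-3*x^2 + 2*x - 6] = 2 - 6*x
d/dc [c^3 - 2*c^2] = c*(3*c - 4)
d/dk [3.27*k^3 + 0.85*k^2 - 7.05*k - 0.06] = 9.81*k^2 + 1.7*k - 7.05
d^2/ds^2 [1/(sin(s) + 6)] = (6*sin(s) + cos(s)^2 + 1)/(sin(s) + 6)^3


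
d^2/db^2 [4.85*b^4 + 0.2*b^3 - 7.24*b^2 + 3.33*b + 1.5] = 58.2*b^2 + 1.2*b - 14.48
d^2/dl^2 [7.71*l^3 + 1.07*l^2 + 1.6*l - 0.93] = 46.26*l + 2.14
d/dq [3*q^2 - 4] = 6*q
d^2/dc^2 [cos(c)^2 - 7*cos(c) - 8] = 7*cos(c) - 2*cos(2*c)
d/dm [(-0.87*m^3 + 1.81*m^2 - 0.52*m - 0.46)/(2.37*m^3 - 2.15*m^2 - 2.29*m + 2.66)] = (8.88178419700125e-16*m^5 - 2.4192*m^4 + 6.4494*m^3 - 8.9349*m^2 + 7.6512*m - 2.4366)/(5.6169*m^6 - 10.191*m^5 - 6.2321*m^4 + 22.4554*m^3 - 6.1939*m^2 - 12.1828*m + 7.0756)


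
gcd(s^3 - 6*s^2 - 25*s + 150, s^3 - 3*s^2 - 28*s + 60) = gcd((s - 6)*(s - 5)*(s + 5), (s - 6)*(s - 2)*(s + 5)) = s^2 - s - 30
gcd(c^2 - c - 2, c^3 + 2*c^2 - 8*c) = c - 2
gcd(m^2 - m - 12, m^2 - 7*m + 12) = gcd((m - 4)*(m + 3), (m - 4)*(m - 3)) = m - 4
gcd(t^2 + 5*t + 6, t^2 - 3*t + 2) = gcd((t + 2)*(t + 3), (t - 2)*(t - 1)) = 1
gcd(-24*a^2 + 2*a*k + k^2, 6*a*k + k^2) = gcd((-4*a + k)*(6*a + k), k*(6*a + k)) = 6*a + k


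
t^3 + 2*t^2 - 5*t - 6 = (t - 2)*(t + 1)*(t + 3)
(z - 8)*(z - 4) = z^2 - 12*z + 32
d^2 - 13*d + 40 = (d - 8)*(d - 5)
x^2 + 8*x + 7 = (x + 1)*(x + 7)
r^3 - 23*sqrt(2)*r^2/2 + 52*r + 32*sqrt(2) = (r - 8*sqrt(2))*(r - 4*sqrt(2))*(r + sqrt(2)/2)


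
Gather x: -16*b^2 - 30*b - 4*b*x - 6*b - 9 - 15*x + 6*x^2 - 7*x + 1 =-16*b^2 - 36*b + 6*x^2 + x*(-4*b - 22) - 8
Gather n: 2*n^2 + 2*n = 2*n^2 + 2*n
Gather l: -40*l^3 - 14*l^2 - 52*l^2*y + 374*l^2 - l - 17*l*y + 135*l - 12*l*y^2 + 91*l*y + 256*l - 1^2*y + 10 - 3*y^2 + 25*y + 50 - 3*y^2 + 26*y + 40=-40*l^3 + l^2*(360 - 52*y) + l*(-12*y^2 + 74*y + 390) - 6*y^2 + 50*y + 100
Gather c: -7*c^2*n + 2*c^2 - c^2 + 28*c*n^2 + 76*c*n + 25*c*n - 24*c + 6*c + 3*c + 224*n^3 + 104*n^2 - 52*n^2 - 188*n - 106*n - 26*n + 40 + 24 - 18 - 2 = c^2*(1 - 7*n) + c*(28*n^2 + 101*n - 15) + 224*n^3 + 52*n^2 - 320*n + 44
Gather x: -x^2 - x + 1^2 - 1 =-x^2 - x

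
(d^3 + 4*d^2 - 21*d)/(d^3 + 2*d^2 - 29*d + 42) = d/(d - 2)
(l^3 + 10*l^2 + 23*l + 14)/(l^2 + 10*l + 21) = (l^2 + 3*l + 2)/(l + 3)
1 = 1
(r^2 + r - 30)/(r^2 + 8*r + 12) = (r - 5)/(r + 2)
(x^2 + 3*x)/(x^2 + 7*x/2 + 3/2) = 2*x/(2*x + 1)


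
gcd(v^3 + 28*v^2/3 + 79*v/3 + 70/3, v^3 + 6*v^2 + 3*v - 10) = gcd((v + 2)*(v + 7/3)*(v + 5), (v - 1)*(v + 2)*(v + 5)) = v^2 + 7*v + 10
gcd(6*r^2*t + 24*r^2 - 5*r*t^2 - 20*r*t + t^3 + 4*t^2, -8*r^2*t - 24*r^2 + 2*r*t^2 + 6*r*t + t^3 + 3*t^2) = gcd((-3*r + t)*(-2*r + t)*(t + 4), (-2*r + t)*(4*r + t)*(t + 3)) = 2*r - t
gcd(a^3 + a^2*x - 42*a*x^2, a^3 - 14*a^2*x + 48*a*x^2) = -a^2 + 6*a*x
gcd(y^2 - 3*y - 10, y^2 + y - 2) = y + 2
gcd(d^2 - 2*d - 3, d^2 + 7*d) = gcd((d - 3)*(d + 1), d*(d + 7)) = 1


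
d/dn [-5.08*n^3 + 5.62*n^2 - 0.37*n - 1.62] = -15.24*n^2 + 11.24*n - 0.37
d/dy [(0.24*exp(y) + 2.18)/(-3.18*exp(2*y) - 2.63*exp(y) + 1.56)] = (0.7632*exp(2*y) + 13.8648*exp(y) + 6.1078)*exp(y)/(10.1124*exp(4*y) + 16.7268*exp(3*y) - 3.0047*exp(2*y) - 8.2056*exp(y) + 2.4336)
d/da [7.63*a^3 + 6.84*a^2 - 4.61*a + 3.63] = 22.89*a^2 + 13.68*a - 4.61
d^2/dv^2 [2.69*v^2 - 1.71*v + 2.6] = 5.38000000000000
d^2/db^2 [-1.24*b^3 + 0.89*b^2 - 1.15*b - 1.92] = 1.78 - 7.44*b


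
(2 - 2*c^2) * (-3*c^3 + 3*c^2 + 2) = 6*c^5 - 6*c^4 - 6*c^3 + 2*c^2 + 4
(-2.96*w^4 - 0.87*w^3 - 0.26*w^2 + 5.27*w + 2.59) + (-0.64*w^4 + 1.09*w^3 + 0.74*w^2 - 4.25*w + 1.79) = -3.6*w^4 + 0.22*w^3 + 0.48*w^2 + 1.02*w + 4.38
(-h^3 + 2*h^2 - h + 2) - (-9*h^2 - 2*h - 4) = -h^3 + 11*h^2 + h + 6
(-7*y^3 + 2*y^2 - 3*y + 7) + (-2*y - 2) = -7*y^3 + 2*y^2 - 5*y + 5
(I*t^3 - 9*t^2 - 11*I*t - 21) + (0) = I*t^3 - 9*t^2 - 11*I*t - 21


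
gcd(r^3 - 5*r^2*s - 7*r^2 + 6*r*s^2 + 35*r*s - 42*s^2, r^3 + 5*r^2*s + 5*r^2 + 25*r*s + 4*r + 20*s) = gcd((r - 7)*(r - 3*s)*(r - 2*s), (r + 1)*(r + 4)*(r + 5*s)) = 1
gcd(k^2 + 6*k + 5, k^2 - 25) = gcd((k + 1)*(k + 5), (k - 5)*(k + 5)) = k + 5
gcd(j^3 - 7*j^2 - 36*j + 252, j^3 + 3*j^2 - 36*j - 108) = j^2 - 36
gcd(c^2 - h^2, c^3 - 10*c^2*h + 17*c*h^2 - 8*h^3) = c - h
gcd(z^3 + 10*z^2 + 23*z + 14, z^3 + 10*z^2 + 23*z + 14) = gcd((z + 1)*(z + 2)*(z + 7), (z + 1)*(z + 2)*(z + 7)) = z^3 + 10*z^2 + 23*z + 14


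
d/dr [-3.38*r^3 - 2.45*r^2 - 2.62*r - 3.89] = -10.14*r^2 - 4.9*r - 2.62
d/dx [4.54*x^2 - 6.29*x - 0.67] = 9.08*x - 6.29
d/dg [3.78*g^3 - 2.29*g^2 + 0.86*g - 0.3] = 11.34*g^2 - 4.58*g + 0.86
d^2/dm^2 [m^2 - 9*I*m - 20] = 2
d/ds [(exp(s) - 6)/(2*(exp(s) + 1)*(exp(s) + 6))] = (-exp(2*s) + 12*exp(s) + 48)*exp(s)/(2*(exp(4*s) + 14*exp(3*s) + 61*exp(2*s) + 84*exp(s) + 36))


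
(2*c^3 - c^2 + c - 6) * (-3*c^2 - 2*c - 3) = -6*c^5 - c^4 - 7*c^3 + 19*c^2 + 9*c + 18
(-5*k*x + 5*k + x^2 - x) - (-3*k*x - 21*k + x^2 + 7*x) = -2*k*x + 26*k - 8*x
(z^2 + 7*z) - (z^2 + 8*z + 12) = -z - 12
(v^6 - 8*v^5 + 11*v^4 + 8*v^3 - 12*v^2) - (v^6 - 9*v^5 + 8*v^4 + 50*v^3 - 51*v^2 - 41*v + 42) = v^5 + 3*v^4 - 42*v^3 + 39*v^2 + 41*v - 42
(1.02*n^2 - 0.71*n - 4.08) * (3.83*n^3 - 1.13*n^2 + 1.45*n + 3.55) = 3.9066*n^5 - 3.8719*n^4 - 13.3451*n^3 + 7.2019*n^2 - 8.4365*n - 14.484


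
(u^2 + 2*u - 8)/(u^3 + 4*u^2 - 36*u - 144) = (u - 2)/(u^2 - 36)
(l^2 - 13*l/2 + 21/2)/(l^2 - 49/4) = 2*(l - 3)/(2*l + 7)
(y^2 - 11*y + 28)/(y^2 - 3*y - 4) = (y - 7)/(y + 1)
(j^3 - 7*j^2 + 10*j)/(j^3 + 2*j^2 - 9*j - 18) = j*(j^2 - 7*j + 10)/(j^3 + 2*j^2 - 9*j - 18)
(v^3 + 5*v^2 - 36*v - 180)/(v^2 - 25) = (v^2 - 36)/(v - 5)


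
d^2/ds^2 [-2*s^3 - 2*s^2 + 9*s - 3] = -12*s - 4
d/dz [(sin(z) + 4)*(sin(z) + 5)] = (2*sin(z) + 9)*cos(z)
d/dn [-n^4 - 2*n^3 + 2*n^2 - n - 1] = -4*n^3 - 6*n^2 + 4*n - 1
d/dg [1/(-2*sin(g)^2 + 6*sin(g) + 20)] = (2*sin(g) - 3)*cos(g)/(2*(sin(g) - 5)^2*(sin(g) + 2)^2)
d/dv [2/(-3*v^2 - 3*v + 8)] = 6*(2*v + 1)/(3*v^2 + 3*v - 8)^2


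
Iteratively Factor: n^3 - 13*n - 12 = (n + 1)*(n^2 - n - 12) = (n + 1)*(n + 3)*(n - 4)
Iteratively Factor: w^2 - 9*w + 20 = (w - 4)*(w - 5)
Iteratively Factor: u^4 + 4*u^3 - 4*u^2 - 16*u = (u + 2)*(u^3 + 2*u^2 - 8*u) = u*(u + 2)*(u^2 + 2*u - 8) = u*(u + 2)*(u + 4)*(u - 2)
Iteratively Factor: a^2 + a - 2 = (a + 2)*(a - 1)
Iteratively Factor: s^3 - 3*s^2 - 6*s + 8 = (s - 1)*(s^2 - 2*s - 8) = (s - 1)*(s + 2)*(s - 4)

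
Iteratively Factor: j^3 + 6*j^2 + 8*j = (j)*(j^2 + 6*j + 8) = j*(j + 2)*(j + 4)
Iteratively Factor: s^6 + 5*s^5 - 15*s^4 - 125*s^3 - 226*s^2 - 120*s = (s + 2)*(s^5 + 3*s^4 - 21*s^3 - 83*s^2 - 60*s) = (s + 2)*(s + 4)*(s^4 - s^3 - 17*s^2 - 15*s) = (s + 2)*(s + 3)*(s + 4)*(s^3 - 4*s^2 - 5*s) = (s + 1)*(s + 2)*(s + 3)*(s + 4)*(s^2 - 5*s) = s*(s + 1)*(s + 2)*(s + 3)*(s + 4)*(s - 5)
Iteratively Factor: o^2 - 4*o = (o)*(o - 4)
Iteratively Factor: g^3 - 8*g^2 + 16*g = (g)*(g^2 - 8*g + 16) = g*(g - 4)*(g - 4)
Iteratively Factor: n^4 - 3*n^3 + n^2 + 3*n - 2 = (n + 1)*(n^3 - 4*n^2 + 5*n - 2) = (n - 1)*(n + 1)*(n^2 - 3*n + 2) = (n - 2)*(n - 1)*(n + 1)*(n - 1)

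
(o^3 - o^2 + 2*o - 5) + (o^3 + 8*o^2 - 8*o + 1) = 2*o^3 + 7*o^2 - 6*o - 4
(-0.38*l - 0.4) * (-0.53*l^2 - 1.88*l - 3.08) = 0.2014*l^3 + 0.9264*l^2 + 1.9224*l + 1.232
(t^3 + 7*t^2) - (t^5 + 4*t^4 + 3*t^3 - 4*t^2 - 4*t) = -t^5 - 4*t^4 - 2*t^3 + 11*t^2 + 4*t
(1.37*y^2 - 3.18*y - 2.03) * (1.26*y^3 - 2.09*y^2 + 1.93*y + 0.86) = 1.7262*y^5 - 6.8701*y^4 + 6.7325*y^3 - 0.716500000000001*y^2 - 6.6527*y - 1.7458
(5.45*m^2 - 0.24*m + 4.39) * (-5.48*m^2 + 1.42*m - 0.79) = -29.866*m^4 + 9.0542*m^3 - 28.7035*m^2 + 6.4234*m - 3.4681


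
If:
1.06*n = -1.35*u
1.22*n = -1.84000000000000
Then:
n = -1.51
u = 1.18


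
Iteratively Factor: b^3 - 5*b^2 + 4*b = (b - 4)*(b^2 - b) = b*(b - 4)*(b - 1)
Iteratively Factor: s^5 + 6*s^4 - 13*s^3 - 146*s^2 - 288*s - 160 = (s + 2)*(s^4 + 4*s^3 - 21*s^2 - 104*s - 80) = (s + 1)*(s + 2)*(s^3 + 3*s^2 - 24*s - 80) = (s - 5)*(s + 1)*(s + 2)*(s^2 + 8*s + 16) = (s - 5)*(s + 1)*(s + 2)*(s + 4)*(s + 4)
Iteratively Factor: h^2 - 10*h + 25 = (h - 5)*(h - 5)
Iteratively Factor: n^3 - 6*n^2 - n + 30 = (n - 3)*(n^2 - 3*n - 10) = (n - 3)*(n + 2)*(n - 5)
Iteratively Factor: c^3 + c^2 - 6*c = (c - 2)*(c^2 + 3*c) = (c - 2)*(c + 3)*(c)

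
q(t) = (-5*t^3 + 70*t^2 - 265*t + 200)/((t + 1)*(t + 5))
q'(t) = (-15*t^2 + 140*t - 265)/((t + 1)*(t + 5)) - (-5*t^3 + 70*t^2 - 265*t + 200)/((t + 1)*(t + 5)^2) - (-5*t^3 + 70*t^2 - 265*t + 200)/((t + 1)^2*(t + 5))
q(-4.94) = -16159.56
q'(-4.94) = 270819.64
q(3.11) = -2.93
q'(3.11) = 1.83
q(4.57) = -0.49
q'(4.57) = 1.29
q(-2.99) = -437.96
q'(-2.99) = 202.24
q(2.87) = -3.35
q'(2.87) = 1.73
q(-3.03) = -446.28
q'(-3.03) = 213.47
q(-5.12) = 8217.83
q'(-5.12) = 67695.38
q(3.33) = -2.52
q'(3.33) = 1.85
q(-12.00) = 287.01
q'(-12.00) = 13.78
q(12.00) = -6.97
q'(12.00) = -2.43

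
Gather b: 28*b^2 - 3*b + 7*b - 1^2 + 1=28*b^2 + 4*b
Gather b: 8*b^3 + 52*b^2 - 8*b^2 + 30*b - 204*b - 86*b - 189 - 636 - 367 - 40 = 8*b^3 + 44*b^2 - 260*b - 1232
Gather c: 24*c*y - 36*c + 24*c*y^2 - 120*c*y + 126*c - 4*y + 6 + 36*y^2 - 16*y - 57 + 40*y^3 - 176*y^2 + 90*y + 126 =c*(24*y^2 - 96*y + 90) + 40*y^3 - 140*y^2 + 70*y + 75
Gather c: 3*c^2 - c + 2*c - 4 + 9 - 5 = 3*c^2 + c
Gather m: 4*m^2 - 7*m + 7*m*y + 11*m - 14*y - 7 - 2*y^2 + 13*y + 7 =4*m^2 + m*(7*y + 4) - 2*y^2 - y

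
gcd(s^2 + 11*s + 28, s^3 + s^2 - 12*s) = s + 4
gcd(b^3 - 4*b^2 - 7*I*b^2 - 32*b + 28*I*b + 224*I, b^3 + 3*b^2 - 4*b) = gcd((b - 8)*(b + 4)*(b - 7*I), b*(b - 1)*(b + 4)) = b + 4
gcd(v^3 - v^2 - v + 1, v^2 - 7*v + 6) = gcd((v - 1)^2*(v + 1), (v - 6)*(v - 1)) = v - 1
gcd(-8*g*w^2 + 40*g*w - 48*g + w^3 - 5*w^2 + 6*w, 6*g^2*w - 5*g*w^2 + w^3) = 1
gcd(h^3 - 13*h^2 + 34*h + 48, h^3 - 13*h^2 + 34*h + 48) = h^3 - 13*h^2 + 34*h + 48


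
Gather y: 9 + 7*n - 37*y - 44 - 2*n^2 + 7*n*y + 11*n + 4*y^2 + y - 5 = -2*n^2 + 18*n + 4*y^2 + y*(7*n - 36) - 40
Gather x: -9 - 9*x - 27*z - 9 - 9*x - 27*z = -18*x - 54*z - 18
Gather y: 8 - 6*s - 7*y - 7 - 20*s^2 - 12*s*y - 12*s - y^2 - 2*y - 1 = -20*s^2 - 18*s - y^2 + y*(-12*s - 9)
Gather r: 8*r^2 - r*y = 8*r^2 - r*y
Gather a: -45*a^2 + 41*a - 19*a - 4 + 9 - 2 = -45*a^2 + 22*a + 3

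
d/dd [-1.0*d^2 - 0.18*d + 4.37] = -2.0*d - 0.18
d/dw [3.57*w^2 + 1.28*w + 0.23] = 7.14*w + 1.28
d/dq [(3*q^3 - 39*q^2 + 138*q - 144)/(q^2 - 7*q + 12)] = 3*(q^2 - 8*q + 24)/(q^2 - 8*q + 16)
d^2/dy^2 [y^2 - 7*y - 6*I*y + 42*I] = 2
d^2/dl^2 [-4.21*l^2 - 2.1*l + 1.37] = -8.42000000000000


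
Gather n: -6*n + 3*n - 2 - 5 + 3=-3*n - 4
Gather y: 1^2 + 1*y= y + 1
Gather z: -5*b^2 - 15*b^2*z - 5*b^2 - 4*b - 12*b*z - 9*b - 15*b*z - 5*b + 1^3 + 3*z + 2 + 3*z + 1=-10*b^2 - 18*b + z*(-15*b^2 - 27*b + 6) + 4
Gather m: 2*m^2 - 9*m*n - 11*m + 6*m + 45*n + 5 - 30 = 2*m^2 + m*(-9*n - 5) + 45*n - 25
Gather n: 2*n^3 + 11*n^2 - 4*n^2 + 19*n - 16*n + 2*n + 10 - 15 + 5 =2*n^3 + 7*n^2 + 5*n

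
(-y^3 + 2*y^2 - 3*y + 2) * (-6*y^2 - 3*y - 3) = 6*y^5 - 9*y^4 + 15*y^3 - 9*y^2 + 3*y - 6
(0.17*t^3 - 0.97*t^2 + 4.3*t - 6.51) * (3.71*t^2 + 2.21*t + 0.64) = 0.6307*t^5 - 3.223*t^4 + 13.9181*t^3 - 15.2699*t^2 - 11.6351*t - 4.1664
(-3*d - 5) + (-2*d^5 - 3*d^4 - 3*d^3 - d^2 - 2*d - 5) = -2*d^5 - 3*d^4 - 3*d^3 - d^2 - 5*d - 10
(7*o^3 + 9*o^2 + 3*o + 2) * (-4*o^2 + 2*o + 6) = -28*o^5 - 22*o^4 + 48*o^3 + 52*o^2 + 22*o + 12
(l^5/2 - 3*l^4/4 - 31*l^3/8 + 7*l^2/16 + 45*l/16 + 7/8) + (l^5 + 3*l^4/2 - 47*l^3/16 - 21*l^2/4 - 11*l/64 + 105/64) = 3*l^5/2 + 3*l^4/4 - 109*l^3/16 - 77*l^2/16 + 169*l/64 + 161/64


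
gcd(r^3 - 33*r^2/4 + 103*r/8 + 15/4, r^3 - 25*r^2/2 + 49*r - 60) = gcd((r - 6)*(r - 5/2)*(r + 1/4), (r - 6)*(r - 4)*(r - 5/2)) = r^2 - 17*r/2 + 15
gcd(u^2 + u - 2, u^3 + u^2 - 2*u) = u^2 + u - 2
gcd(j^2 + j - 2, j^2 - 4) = j + 2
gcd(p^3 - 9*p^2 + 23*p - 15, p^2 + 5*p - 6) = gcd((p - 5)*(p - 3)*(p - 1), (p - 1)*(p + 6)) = p - 1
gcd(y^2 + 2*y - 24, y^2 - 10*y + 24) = y - 4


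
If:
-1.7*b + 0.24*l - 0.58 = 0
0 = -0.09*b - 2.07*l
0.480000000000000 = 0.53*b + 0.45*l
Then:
No Solution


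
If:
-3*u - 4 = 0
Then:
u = -4/3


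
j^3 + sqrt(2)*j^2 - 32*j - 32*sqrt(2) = (j - 4*sqrt(2))*(j + sqrt(2))*(j + 4*sqrt(2))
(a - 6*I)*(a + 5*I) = a^2 - I*a + 30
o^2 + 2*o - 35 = (o - 5)*(o + 7)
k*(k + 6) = k^2 + 6*k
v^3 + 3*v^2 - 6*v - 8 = (v - 2)*(v + 1)*(v + 4)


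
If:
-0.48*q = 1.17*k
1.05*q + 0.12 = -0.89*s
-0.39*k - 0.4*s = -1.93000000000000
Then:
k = 1.29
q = -3.14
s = 3.57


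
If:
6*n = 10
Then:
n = 5/3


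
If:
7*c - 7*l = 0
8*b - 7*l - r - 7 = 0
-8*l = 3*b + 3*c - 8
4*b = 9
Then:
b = 9/4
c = 5/44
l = 5/44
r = 449/44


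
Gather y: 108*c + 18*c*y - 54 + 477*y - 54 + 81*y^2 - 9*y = 108*c + 81*y^2 + y*(18*c + 468) - 108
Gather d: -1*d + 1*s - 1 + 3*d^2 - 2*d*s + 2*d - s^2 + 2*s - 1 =3*d^2 + d*(1 - 2*s) - s^2 + 3*s - 2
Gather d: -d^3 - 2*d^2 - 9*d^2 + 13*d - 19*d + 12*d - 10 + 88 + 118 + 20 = -d^3 - 11*d^2 + 6*d + 216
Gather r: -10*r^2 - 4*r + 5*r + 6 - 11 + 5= -10*r^2 + r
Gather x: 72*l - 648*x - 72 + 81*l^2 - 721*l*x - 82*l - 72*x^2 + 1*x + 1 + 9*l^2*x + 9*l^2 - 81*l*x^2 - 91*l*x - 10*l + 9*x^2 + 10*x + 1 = 90*l^2 - 20*l + x^2*(-81*l - 63) + x*(9*l^2 - 812*l - 637) - 70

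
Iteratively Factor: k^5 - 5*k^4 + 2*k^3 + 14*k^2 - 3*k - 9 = (k + 1)*(k^4 - 6*k^3 + 8*k^2 + 6*k - 9) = (k + 1)^2*(k^3 - 7*k^2 + 15*k - 9) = (k - 3)*(k + 1)^2*(k^2 - 4*k + 3) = (k - 3)^2*(k + 1)^2*(k - 1)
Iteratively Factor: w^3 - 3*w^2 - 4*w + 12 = (w + 2)*(w^2 - 5*w + 6) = (w - 2)*(w + 2)*(w - 3)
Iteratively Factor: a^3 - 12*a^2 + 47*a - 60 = (a - 5)*(a^2 - 7*a + 12) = (a - 5)*(a - 4)*(a - 3)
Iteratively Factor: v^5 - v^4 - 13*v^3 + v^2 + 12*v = (v - 4)*(v^4 + 3*v^3 - v^2 - 3*v) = (v - 4)*(v + 1)*(v^3 + 2*v^2 - 3*v) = (v - 4)*(v + 1)*(v + 3)*(v^2 - v) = (v - 4)*(v - 1)*(v + 1)*(v + 3)*(v)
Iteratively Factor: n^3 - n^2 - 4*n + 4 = (n + 2)*(n^2 - 3*n + 2) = (n - 1)*(n + 2)*(n - 2)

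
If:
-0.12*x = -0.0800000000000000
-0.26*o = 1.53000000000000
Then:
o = -5.88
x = 0.67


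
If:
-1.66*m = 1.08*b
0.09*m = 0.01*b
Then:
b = 0.00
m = 0.00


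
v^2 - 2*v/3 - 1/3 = (v - 1)*(v + 1/3)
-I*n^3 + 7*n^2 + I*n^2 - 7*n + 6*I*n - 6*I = (n - 1)*(n + 6*I)*(-I*n + 1)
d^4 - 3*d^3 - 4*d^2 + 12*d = d*(d - 3)*(d - 2)*(d + 2)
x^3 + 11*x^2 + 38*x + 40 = (x + 2)*(x + 4)*(x + 5)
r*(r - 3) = r^2 - 3*r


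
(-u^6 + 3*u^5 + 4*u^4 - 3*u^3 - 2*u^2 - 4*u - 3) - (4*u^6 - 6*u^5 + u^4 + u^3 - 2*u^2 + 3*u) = -5*u^6 + 9*u^5 + 3*u^4 - 4*u^3 - 7*u - 3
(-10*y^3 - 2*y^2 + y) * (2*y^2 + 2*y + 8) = -20*y^5 - 24*y^4 - 82*y^3 - 14*y^2 + 8*y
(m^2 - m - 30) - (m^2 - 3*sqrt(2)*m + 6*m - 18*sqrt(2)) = -7*m + 3*sqrt(2)*m - 30 + 18*sqrt(2)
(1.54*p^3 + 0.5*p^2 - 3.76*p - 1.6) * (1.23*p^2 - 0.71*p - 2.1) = 1.8942*p^5 - 0.4784*p^4 - 8.2138*p^3 - 0.3484*p^2 + 9.032*p + 3.36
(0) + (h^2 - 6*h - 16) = h^2 - 6*h - 16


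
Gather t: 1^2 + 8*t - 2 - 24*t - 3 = -16*t - 4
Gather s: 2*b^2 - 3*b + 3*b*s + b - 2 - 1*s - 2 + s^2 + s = 2*b^2 + 3*b*s - 2*b + s^2 - 4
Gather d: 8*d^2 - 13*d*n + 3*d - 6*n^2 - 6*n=8*d^2 + d*(3 - 13*n) - 6*n^2 - 6*n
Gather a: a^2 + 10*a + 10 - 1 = a^2 + 10*a + 9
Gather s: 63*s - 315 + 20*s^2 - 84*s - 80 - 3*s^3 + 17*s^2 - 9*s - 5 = -3*s^3 + 37*s^2 - 30*s - 400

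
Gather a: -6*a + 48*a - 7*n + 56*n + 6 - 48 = 42*a + 49*n - 42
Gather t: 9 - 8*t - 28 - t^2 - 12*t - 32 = -t^2 - 20*t - 51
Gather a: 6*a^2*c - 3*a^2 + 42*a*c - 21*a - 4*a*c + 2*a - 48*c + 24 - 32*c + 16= a^2*(6*c - 3) + a*(38*c - 19) - 80*c + 40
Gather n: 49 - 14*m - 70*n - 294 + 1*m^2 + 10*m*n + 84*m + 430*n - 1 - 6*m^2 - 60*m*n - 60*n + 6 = -5*m^2 + 70*m + n*(300 - 50*m) - 240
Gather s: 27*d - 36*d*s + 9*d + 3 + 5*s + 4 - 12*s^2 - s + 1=36*d - 12*s^2 + s*(4 - 36*d) + 8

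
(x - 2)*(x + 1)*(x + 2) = x^3 + x^2 - 4*x - 4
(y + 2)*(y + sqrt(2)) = y^2 + sqrt(2)*y + 2*y + 2*sqrt(2)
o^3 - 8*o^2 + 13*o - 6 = (o - 6)*(o - 1)^2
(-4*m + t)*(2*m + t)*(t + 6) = -8*m^2*t - 48*m^2 - 2*m*t^2 - 12*m*t + t^3 + 6*t^2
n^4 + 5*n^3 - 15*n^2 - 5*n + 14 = (n - 2)*(n - 1)*(n + 1)*(n + 7)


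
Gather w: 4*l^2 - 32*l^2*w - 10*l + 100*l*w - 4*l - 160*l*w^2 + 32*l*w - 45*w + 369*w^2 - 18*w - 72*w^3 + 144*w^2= 4*l^2 - 14*l - 72*w^3 + w^2*(513 - 160*l) + w*(-32*l^2 + 132*l - 63)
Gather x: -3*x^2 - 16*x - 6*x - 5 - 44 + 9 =-3*x^2 - 22*x - 40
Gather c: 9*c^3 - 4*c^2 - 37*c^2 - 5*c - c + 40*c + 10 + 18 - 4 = 9*c^3 - 41*c^2 + 34*c + 24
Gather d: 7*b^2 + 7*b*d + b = 7*b^2 + 7*b*d + b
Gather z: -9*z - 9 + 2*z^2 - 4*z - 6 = 2*z^2 - 13*z - 15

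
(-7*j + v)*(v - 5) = -7*j*v + 35*j + v^2 - 5*v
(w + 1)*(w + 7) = w^2 + 8*w + 7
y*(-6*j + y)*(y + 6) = -6*j*y^2 - 36*j*y + y^3 + 6*y^2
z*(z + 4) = z^2 + 4*z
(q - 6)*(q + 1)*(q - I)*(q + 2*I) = q^4 - 5*q^3 + I*q^3 - 4*q^2 - 5*I*q^2 - 10*q - 6*I*q - 12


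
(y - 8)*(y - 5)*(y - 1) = y^3 - 14*y^2 + 53*y - 40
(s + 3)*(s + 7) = s^2 + 10*s + 21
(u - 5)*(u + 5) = u^2 - 25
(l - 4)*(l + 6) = l^2 + 2*l - 24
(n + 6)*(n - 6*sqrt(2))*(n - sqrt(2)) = n^3 - 7*sqrt(2)*n^2 + 6*n^2 - 42*sqrt(2)*n + 12*n + 72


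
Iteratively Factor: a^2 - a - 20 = (a + 4)*(a - 5)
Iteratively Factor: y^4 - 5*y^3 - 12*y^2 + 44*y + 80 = (y - 5)*(y^3 - 12*y - 16) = (y - 5)*(y - 4)*(y^2 + 4*y + 4) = (y - 5)*(y - 4)*(y + 2)*(y + 2)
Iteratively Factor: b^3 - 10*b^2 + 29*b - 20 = (b - 5)*(b^2 - 5*b + 4) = (b - 5)*(b - 4)*(b - 1)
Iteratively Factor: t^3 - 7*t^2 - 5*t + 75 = (t - 5)*(t^2 - 2*t - 15) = (t - 5)*(t + 3)*(t - 5)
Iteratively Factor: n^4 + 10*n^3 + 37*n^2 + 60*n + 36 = (n + 2)*(n^3 + 8*n^2 + 21*n + 18) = (n + 2)^2*(n^2 + 6*n + 9) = (n + 2)^2*(n + 3)*(n + 3)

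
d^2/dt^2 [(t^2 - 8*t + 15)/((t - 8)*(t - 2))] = 2*(2*t^3 - 3*t^2 - 66*t + 236)/(t^6 - 30*t^5 + 348*t^4 - 1960*t^3 + 5568*t^2 - 7680*t + 4096)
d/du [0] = 0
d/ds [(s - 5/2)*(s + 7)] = 2*s + 9/2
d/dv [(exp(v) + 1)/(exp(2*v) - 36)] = (-2*(exp(v) + 1)*exp(v) + exp(2*v) - 36)*exp(v)/(exp(2*v) - 36)^2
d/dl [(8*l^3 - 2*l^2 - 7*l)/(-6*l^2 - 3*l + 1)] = (-48*l^4 - 48*l^3 - 12*l^2 - 4*l - 7)/(36*l^4 + 36*l^3 - 3*l^2 - 6*l + 1)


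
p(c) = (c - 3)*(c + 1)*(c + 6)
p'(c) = (c - 3)*(c + 1) + (c - 3)*(c + 6) + (c + 1)*(c + 6)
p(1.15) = -28.44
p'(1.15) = -1.83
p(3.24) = 9.40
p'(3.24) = 42.41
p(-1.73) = 14.74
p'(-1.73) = -19.86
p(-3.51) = 40.69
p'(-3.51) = -6.12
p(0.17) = -20.43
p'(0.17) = -13.55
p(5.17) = 149.55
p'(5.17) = 106.55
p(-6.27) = -13.19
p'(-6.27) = 52.78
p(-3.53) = 40.81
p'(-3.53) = -5.86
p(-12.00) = -990.00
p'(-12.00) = 321.00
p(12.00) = 2106.00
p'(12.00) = 513.00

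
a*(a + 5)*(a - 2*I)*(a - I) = a^4 + 5*a^3 - 3*I*a^3 - 2*a^2 - 15*I*a^2 - 10*a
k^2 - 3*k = k*(k - 3)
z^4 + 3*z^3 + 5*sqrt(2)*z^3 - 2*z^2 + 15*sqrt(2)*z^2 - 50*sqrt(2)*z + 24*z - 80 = (z - 2)*(z + 5)*(z + sqrt(2))*(z + 4*sqrt(2))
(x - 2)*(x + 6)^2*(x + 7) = x^4 + 17*x^3 + 82*x^2 + 12*x - 504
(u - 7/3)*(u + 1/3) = u^2 - 2*u - 7/9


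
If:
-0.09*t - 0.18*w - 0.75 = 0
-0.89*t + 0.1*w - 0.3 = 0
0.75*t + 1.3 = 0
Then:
No Solution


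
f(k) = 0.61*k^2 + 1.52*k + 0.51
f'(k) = 1.22*k + 1.52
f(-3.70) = 3.24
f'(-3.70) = -2.99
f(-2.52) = 0.55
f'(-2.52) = -1.55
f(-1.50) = -0.40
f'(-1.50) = -0.31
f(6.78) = 38.86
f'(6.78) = 9.79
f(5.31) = 25.78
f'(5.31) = 8.00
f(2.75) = 9.30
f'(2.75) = 4.88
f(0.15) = 0.75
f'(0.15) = 1.70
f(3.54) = 13.54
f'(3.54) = 5.84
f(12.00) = 106.59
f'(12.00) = 16.16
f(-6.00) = 13.35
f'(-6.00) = -5.80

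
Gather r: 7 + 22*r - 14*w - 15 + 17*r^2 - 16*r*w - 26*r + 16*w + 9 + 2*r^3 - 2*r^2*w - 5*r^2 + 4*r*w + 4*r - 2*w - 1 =2*r^3 + r^2*(12 - 2*w) - 12*r*w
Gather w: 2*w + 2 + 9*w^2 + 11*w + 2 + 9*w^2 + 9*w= 18*w^2 + 22*w + 4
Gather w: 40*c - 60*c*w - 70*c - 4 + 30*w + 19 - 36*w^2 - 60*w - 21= -30*c - 36*w^2 + w*(-60*c - 30) - 6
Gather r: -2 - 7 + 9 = 0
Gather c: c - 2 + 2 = c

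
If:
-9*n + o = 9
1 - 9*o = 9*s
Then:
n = -s/9 - 80/81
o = 1/9 - s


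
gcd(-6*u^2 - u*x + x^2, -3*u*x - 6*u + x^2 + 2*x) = -3*u + x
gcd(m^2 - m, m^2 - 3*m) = m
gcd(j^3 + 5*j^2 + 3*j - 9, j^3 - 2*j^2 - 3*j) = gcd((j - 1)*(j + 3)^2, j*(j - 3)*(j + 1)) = 1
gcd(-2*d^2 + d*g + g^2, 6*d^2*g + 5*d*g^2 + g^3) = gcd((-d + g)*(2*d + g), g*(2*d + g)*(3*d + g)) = 2*d + g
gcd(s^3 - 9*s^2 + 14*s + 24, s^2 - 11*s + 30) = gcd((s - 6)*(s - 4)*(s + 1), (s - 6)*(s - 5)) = s - 6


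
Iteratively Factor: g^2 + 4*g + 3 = (g + 3)*(g + 1)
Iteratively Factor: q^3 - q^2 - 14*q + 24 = (q + 4)*(q^2 - 5*q + 6) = (q - 3)*(q + 4)*(q - 2)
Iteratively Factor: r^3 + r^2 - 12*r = (r)*(r^2 + r - 12) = r*(r + 4)*(r - 3)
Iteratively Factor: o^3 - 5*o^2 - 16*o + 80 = (o + 4)*(o^2 - 9*o + 20) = (o - 4)*(o + 4)*(o - 5)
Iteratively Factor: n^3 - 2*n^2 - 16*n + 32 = (n - 2)*(n^2 - 16) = (n - 4)*(n - 2)*(n + 4)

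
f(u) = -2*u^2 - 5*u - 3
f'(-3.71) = 9.84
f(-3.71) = -11.98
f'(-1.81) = 2.24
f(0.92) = -9.29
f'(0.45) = -6.80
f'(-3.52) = 9.08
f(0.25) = -4.38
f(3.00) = -36.00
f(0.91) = -9.21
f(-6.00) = -45.00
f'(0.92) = -8.68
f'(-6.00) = 19.00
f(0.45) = -5.66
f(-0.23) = -1.96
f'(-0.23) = -4.08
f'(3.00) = -17.00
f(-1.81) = -0.50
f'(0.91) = -8.64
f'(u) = -4*u - 5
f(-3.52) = -10.18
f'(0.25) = -6.00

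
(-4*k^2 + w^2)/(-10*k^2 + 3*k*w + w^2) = (2*k + w)/(5*k + w)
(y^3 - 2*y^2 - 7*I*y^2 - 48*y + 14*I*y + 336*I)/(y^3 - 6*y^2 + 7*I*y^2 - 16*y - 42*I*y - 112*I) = (y^2 + y*(6 - 7*I) - 42*I)/(y^2 + y*(2 + 7*I) + 14*I)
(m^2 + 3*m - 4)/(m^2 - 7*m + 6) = (m + 4)/(m - 6)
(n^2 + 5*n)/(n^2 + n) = (n + 5)/(n + 1)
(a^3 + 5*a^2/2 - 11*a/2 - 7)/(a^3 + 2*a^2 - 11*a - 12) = (a^2 + 3*a/2 - 7)/(a^2 + a - 12)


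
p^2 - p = p*(p - 1)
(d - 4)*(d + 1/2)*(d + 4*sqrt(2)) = d^3 - 7*d^2/2 + 4*sqrt(2)*d^2 - 14*sqrt(2)*d - 2*d - 8*sqrt(2)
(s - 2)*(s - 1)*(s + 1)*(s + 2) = s^4 - 5*s^2 + 4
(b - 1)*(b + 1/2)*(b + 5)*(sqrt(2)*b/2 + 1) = sqrt(2)*b^4/2 + b^3 + 9*sqrt(2)*b^3/4 - 3*sqrt(2)*b^2/2 + 9*b^2/2 - 3*b - 5*sqrt(2)*b/4 - 5/2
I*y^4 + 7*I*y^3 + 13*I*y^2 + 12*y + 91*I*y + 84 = (y + 7)*(y - 3*I)*(y + 4*I)*(I*y + 1)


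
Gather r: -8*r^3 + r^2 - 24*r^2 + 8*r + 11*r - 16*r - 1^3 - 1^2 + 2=-8*r^3 - 23*r^2 + 3*r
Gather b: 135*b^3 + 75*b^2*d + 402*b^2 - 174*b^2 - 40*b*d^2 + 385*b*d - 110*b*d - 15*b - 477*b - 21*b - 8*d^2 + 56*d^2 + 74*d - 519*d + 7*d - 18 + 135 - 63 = 135*b^3 + b^2*(75*d + 228) + b*(-40*d^2 + 275*d - 513) + 48*d^2 - 438*d + 54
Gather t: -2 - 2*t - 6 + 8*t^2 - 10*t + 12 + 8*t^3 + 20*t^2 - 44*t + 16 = 8*t^3 + 28*t^2 - 56*t + 20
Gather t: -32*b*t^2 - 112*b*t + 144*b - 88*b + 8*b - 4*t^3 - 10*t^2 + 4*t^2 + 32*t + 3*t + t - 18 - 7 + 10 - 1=64*b - 4*t^3 + t^2*(-32*b - 6) + t*(36 - 112*b) - 16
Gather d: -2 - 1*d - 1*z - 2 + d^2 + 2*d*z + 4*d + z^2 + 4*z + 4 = d^2 + d*(2*z + 3) + z^2 + 3*z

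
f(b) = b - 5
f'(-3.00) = 1.00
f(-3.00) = -8.00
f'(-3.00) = 1.00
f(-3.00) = -8.00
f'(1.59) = 1.00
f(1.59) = -3.41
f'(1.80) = 1.00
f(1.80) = -3.20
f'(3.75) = 1.00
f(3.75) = -1.25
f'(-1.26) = 1.00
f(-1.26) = -6.26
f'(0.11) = 1.00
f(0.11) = -4.89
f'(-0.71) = 1.00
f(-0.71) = -5.71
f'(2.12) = 1.00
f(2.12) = -2.88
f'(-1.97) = 1.00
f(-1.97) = -6.97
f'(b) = 1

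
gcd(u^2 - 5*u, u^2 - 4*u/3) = u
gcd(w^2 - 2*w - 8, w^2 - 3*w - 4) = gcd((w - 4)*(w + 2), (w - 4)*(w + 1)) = w - 4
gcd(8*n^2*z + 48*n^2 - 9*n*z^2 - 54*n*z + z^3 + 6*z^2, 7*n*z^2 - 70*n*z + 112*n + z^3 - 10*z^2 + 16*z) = 1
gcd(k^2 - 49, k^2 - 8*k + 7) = k - 7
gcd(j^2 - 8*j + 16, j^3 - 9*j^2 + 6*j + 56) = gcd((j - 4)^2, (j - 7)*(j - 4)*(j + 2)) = j - 4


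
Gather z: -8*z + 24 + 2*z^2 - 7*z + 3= 2*z^2 - 15*z + 27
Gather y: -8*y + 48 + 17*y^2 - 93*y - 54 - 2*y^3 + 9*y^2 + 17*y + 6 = -2*y^3 + 26*y^2 - 84*y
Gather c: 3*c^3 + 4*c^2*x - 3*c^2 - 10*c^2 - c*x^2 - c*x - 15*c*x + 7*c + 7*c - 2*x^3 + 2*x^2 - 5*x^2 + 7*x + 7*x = 3*c^3 + c^2*(4*x - 13) + c*(-x^2 - 16*x + 14) - 2*x^3 - 3*x^2 + 14*x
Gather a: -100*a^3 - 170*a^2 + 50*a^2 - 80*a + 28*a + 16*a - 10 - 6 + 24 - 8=-100*a^3 - 120*a^2 - 36*a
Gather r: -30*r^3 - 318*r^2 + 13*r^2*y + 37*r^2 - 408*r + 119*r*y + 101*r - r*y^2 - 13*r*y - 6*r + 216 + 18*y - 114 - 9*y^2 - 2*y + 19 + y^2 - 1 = -30*r^3 + r^2*(13*y - 281) + r*(-y^2 + 106*y - 313) - 8*y^2 + 16*y + 120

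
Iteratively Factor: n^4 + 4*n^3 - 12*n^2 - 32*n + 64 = (n - 2)*(n^3 + 6*n^2 - 32) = (n - 2)*(n + 4)*(n^2 + 2*n - 8) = (n - 2)*(n + 4)^2*(n - 2)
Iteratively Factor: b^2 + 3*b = (b + 3)*(b)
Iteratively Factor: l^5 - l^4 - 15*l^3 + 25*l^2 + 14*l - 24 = (l + 1)*(l^4 - 2*l^3 - 13*l^2 + 38*l - 24) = (l - 3)*(l + 1)*(l^3 + l^2 - 10*l + 8) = (l - 3)*(l - 1)*(l + 1)*(l^2 + 2*l - 8) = (l - 3)*(l - 1)*(l + 1)*(l + 4)*(l - 2)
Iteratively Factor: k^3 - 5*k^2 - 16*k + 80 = (k - 5)*(k^2 - 16) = (k - 5)*(k - 4)*(k + 4)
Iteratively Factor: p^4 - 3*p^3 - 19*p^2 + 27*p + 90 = (p - 5)*(p^3 + 2*p^2 - 9*p - 18) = (p - 5)*(p + 2)*(p^2 - 9) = (p - 5)*(p - 3)*(p + 2)*(p + 3)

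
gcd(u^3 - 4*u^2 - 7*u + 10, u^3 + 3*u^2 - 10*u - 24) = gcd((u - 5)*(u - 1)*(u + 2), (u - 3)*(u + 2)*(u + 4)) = u + 2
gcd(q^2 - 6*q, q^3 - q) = q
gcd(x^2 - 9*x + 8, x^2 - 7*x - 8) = x - 8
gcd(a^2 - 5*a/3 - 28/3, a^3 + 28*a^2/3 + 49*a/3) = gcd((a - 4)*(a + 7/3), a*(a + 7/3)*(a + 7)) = a + 7/3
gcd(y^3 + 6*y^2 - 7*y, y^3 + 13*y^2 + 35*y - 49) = y^2 + 6*y - 7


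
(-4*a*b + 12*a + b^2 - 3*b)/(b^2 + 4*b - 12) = (-4*a*b + 12*a + b^2 - 3*b)/(b^2 + 4*b - 12)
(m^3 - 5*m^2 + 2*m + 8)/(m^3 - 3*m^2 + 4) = (m - 4)/(m - 2)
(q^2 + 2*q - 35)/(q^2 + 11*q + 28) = (q - 5)/(q + 4)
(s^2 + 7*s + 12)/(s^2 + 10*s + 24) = (s + 3)/(s + 6)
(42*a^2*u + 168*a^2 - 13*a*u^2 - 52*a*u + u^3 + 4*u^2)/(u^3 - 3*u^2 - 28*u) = (42*a^2 - 13*a*u + u^2)/(u*(u - 7))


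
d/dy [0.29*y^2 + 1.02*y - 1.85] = 0.58*y + 1.02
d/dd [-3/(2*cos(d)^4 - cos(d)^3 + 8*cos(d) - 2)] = 3*(-8*cos(d)^3 + 3*cos(d)^2 - 8)*sin(d)/(2*cos(d)^4 - cos(d)^3 + 8*cos(d) - 2)^2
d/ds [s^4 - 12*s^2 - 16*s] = 4*s^3 - 24*s - 16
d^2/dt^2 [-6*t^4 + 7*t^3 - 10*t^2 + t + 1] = -72*t^2 + 42*t - 20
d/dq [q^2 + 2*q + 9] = 2*q + 2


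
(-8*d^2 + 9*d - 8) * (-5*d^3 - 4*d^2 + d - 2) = 40*d^5 - 13*d^4 - 4*d^3 + 57*d^2 - 26*d + 16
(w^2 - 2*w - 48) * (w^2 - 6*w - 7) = w^4 - 8*w^3 - 43*w^2 + 302*w + 336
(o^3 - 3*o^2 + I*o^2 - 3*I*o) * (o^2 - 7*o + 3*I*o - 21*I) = o^5 - 10*o^4 + 4*I*o^4 + 18*o^3 - 40*I*o^3 + 30*o^2 + 84*I*o^2 - 63*o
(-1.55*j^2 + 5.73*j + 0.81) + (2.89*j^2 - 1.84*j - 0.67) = 1.34*j^2 + 3.89*j + 0.14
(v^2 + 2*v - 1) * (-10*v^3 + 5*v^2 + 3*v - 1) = -10*v^5 - 15*v^4 + 23*v^3 - 5*v + 1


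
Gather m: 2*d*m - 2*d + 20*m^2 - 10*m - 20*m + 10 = -2*d + 20*m^2 + m*(2*d - 30) + 10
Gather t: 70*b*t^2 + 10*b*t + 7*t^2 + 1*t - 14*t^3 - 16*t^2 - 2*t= -14*t^3 + t^2*(70*b - 9) + t*(10*b - 1)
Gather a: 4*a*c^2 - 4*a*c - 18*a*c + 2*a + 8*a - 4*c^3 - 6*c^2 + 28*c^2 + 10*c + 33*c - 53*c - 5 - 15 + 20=a*(4*c^2 - 22*c + 10) - 4*c^3 + 22*c^2 - 10*c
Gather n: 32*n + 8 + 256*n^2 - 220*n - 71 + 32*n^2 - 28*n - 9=288*n^2 - 216*n - 72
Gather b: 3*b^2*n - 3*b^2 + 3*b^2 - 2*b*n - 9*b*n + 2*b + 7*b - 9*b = 3*b^2*n - 11*b*n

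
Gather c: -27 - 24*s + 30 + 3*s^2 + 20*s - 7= 3*s^2 - 4*s - 4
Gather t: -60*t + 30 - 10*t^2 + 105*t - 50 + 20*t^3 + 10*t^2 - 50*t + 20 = 20*t^3 - 5*t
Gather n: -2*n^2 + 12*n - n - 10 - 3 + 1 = -2*n^2 + 11*n - 12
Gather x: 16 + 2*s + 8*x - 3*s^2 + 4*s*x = -3*s^2 + 2*s + x*(4*s + 8) + 16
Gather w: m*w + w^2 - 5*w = w^2 + w*(m - 5)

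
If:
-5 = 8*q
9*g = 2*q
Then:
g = -5/36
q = -5/8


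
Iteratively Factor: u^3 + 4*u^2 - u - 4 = (u + 1)*(u^2 + 3*u - 4) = (u + 1)*(u + 4)*(u - 1)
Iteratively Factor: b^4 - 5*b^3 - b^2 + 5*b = (b)*(b^3 - 5*b^2 - b + 5) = b*(b - 1)*(b^2 - 4*b - 5) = b*(b - 1)*(b + 1)*(b - 5)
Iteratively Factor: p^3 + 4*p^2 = (p)*(p^2 + 4*p) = p^2*(p + 4)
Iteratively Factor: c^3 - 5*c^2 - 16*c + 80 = (c - 5)*(c^2 - 16) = (c - 5)*(c + 4)*(c - 4)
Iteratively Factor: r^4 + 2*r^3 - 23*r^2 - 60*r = (r - 5)*(r^3 + 7*r^2 + 12*r) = (r - 5)*(r + 4)*(r^2 + 3*r) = (r - 5)*(r + 3)*(r + 4)*(r)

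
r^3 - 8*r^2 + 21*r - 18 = (r - 3)^2*(r - 2)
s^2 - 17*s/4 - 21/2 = (s - 6)*(s + 7/4)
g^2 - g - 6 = (g - 3)*(g + 2)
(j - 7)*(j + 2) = j^2 - 5*j - 14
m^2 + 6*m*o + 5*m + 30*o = (m + 5)*(m + 6*o)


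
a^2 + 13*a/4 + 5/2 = (a + 5/4)*(a + 2)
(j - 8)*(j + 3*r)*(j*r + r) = j^3*r + 3*j^2*r^2 - 7*j^2*r - 21*j*r^2 - 8*j*r - 24*r^2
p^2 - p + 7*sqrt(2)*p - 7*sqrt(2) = (p - 1)*(p + 7*sqrt(2))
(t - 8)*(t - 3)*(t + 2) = t^3 - 9*t^2 + 2*t + 48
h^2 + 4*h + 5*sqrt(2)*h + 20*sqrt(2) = (h + 4)*(h + 5*sqrt(2))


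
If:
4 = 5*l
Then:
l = 4/5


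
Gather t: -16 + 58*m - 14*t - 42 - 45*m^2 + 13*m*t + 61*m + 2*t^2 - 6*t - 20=-45*m^2 + 119*m + 2*t^2 + t*(13*m - 20) - 78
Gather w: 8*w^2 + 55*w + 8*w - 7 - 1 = 8*w^2 + 63*w - 8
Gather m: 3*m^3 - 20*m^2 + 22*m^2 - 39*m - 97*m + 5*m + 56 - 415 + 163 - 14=3*m^3 + 2*m^2 - 131*m - 210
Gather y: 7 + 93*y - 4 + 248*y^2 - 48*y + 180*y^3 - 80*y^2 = 180*y^3 + 168*y^2 + 45*y + 3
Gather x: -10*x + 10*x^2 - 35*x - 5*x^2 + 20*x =5*x^2 - 25*x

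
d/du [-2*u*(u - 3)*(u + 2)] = -6*u^2 + 4*u + 12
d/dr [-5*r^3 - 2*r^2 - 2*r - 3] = -15*r^2 - 4*r - 2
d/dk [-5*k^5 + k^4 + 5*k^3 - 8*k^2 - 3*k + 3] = -25*k^4 + 4*k^3 + 15*k^2 - 16*k - 3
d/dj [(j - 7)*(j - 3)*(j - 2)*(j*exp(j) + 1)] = j^4*exp(j) - 8*j^3*exp(j) + 5*j^2*exp(j) + 3*j^2 + 40*j*exp(j) - 24*j - 42*exp(j) + 41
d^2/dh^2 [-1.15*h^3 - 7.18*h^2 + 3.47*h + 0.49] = -6.9*h - 14.36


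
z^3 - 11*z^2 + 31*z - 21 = (z - 7)*(z - 3)*(z - 1)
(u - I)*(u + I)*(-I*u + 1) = -I*u^3 + u^2 - I*u + 1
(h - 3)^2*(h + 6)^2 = h^4 + 6*h^3 - 27*h^2 - 108*h + 324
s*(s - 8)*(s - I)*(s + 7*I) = s^4 - 8*s^3 + 6*I*s^3 + 7*s^2 - 48*I*s^2 - 56*s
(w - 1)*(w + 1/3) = w^2 - 2*w/3 - 1/3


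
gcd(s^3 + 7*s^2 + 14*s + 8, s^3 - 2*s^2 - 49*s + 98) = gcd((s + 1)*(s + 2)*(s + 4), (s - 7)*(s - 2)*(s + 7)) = 1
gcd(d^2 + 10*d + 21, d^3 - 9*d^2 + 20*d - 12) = 1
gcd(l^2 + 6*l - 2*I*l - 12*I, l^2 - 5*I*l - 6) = l - 2*I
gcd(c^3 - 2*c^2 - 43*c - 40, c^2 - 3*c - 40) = c^2 - 3*c - 40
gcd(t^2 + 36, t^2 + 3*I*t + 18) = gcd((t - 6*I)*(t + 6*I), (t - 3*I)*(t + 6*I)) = t + 6*I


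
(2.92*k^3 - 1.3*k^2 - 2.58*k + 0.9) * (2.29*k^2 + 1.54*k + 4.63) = 6.6868*k^5 + 1.5198*k^4 + 5.6094*k^3 - 7.9312*k^2 - 10.5594*k + 4.167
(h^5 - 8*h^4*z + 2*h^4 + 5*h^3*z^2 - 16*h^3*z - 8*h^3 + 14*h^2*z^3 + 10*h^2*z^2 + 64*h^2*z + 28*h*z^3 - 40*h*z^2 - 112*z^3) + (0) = h^5 - 8*h^4*z + 2*h^4 + 5*h^3*z^2 - 16*h^3*z - 8*h^3 + 14*h^2*z^3 + 10*h^2*z^2 + 64*h^2*z + 28*h*z^3 - 40*h*z^2 - 112*z^3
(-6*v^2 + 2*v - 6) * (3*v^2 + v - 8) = -18*v^4 + 32*v^2 - 22*v + 48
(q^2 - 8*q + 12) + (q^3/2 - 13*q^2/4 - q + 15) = q^3/2 - 9*q^2/4 - 9*q + 27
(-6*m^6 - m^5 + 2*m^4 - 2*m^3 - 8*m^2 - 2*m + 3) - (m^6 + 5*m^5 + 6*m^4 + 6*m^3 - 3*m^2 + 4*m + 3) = -7*m^6 - 6*m^5 - 4*m^4 - 8*m^3 - 5*m^2 - 6*m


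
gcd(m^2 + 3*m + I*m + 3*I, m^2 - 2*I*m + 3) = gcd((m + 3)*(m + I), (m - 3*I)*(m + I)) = m + I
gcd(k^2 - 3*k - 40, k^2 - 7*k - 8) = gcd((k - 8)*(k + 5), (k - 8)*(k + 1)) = k - 8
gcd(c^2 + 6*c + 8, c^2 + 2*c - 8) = c + 4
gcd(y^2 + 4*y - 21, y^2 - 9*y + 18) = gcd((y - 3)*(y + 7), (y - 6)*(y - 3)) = y - 3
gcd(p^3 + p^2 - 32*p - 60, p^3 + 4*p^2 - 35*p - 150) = p^2 - p - 30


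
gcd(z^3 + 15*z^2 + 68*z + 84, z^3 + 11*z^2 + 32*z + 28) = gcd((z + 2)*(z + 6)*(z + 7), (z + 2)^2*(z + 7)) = z^2 + 9*z + 14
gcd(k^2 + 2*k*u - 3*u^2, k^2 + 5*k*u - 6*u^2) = -k + u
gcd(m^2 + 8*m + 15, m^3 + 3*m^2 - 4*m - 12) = m + 3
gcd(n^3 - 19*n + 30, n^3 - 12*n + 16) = n - 2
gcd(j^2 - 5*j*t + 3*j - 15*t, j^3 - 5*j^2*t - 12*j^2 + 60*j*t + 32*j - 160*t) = -j + 5*t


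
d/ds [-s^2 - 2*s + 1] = -2*s - 2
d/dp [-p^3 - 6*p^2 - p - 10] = -3*p^2 - 12*p - 1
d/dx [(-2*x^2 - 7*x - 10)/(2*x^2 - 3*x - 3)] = (20*x^2 + 52*x - 9)/(4*x^4 - 12*x^3 - 3*x^2 + 18*x + 9)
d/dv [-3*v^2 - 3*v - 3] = -6*v - 3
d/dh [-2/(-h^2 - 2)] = -4*h/(h^2 + 2)^2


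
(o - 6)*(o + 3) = o^2 - 3*o - 18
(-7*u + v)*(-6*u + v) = 42*u^2 - 13*u*v + v^2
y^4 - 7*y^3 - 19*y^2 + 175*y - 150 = (y - 6)*(y - 5)*(y - 1)*(y + 5)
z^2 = z^2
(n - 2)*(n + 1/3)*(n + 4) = n^3 + 7*n^2/3 - 22*n/3 - 8/3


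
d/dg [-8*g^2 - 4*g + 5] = -16*g - 4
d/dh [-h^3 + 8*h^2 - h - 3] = -3*h^2 + 16*h - 1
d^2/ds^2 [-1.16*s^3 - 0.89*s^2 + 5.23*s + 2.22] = -6.96*s - 1.78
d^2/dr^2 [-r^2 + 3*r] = -2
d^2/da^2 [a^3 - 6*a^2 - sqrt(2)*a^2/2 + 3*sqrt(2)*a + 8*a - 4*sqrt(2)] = 6*a - 12 - sqrt(2)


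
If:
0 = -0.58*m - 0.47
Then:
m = -0.81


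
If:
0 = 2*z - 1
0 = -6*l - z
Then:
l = -1/12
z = 1/2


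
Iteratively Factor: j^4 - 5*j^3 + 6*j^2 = (j - 3)*(j^3 - 2*j^2) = j*(j - 3)*(j^2 - 2*j) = j^2*(j - 3)*(j - 2)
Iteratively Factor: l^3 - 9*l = (l + 3)*(l^2 - 3*l) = (l - 3)*(l + 3)*(l)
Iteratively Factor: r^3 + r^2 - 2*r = (r + 2)*(r^2 - r) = (r - 1)*(r + 2)*(r)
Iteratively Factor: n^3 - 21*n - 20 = (n + 1)*(n^2 - n - 20) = (n - 5)*(n + 1)*(n + 4)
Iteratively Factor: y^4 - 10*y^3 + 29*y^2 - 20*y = (y - 5)*(y^3 - 5*y^2 + 4*y) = (y - 5)*(y - 1)*(y^2 - 4*y) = y*(y - 5)*(y - 1)*(y - 4)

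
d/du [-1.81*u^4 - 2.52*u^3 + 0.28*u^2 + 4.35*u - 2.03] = -7.24*u^3 - 7.56*u^2 + 0.56*u + 4.35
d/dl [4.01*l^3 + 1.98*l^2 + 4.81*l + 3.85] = 12.03*l^2 + 3.96*l + 4.81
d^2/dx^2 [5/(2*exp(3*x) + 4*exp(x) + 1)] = 10*(4*(3*exp(2*x) + 2)^2*exp(x) - (9*exp(2*x) + 2)*(2*exp(3*x) + 4*exp(x) + 1))*exp(x)/(2*exp(3*x) + 4*exp(x) + 1)^3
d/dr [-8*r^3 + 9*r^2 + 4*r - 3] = -24*r^2 + 18*r + 4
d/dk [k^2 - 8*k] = 2*k - 8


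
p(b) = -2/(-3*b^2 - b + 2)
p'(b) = -2*(6*b + 1)/(-3*b^2 - b + 2)^2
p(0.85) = 1.97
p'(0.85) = -11.78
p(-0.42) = -1.06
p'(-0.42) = 0.85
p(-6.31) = 0.02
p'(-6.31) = 0.01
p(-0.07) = -0.97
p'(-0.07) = -0.27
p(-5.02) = 0.03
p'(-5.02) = 0.01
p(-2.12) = 0.21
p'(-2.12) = 0.27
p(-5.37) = 0.03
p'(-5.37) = 0.01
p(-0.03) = -0.99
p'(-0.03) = -0.40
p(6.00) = 0.02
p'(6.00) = -0.00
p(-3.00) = 0.09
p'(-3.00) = 0.07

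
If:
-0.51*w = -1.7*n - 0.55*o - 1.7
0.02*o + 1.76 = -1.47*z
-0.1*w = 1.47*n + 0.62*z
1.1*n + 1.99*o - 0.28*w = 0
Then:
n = 0.20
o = 0.53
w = 4.57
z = -1.20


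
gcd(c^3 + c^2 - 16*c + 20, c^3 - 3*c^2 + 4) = c^2 - 4*c + 4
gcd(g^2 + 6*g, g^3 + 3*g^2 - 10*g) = g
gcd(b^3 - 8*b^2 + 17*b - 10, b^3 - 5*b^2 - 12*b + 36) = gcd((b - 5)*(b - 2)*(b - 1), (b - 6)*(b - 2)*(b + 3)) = b - 2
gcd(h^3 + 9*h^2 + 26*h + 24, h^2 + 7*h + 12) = h^2 + 7*h + 12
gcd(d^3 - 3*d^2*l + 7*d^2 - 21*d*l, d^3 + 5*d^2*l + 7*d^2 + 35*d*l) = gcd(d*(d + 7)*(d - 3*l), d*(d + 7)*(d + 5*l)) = d^2 + 7*d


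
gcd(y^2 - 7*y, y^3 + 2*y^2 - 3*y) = y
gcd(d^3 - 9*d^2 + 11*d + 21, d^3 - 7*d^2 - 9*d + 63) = d^2 - 10*d + 21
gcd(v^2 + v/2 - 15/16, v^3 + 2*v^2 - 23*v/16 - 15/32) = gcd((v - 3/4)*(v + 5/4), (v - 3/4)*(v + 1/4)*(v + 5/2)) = v - 3/4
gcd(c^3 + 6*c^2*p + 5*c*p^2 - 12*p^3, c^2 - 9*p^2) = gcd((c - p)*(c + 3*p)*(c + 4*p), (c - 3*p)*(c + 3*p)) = c + 3*p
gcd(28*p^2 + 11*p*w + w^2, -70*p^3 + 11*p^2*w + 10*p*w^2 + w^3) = 7*p + w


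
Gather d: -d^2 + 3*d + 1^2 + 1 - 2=-d^2 + 3*d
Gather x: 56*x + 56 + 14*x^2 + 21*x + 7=14*x^2 + 77*x + 63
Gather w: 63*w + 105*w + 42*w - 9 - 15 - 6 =210*w - 30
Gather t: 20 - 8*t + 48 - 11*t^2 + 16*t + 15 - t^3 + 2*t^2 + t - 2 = -t^3 - 9*t^2 + 9*t + 81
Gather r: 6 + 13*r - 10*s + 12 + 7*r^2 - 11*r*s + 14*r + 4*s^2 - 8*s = 7*r^2 + r*(27 - 11*s) + 4*s^2 - 18*s + 18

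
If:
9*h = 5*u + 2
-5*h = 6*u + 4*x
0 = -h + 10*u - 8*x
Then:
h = 44/243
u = -2/27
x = -28/243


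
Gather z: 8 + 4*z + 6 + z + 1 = 5*z + 15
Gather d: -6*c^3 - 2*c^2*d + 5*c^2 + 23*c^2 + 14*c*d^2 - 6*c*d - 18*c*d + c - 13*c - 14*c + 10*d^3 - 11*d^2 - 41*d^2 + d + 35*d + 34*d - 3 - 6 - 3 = -6*c^3 + 28*c^2 - 26*c + 10*d^3 + d^2*(14*c - 52) + d*(-2*c^2 - 24*c + 70) - 12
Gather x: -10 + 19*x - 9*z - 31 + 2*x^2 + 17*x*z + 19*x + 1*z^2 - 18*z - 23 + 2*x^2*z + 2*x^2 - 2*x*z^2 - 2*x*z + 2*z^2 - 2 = x^2*(2*z + 4) + x*(-2*z^2 + 15*z + 38) + 3*z^2 - 27*z - 66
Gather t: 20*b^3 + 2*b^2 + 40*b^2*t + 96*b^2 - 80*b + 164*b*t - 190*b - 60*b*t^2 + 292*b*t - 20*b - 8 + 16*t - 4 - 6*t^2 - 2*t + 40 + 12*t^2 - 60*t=20*b^3 + 98*b^2 - 290*b + t^2*(6 - 60*b) + t*(40*b^2 + 456*b - 46) + 28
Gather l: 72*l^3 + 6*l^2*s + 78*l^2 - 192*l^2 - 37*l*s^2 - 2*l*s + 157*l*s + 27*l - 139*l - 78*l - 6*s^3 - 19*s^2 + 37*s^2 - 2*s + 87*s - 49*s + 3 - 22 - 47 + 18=72*l^3 + l^2*(6*s - 114) + l*(-37*s^2 + 155*s - 190) - 6*s^3 + 18*s^2 + 36*s - 48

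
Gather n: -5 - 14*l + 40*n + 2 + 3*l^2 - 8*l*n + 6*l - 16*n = 3*l^2 - 8*l + n*(24 - 8*l) - 3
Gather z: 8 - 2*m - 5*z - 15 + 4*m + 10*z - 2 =2*m + 5*z - 9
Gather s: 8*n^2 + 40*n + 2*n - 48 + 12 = 8*n^2 + 42*n - 36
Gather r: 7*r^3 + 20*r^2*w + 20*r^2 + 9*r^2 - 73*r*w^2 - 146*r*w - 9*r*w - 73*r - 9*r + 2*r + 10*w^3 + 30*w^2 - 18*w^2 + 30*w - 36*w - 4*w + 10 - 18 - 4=7*r^3 + r^2*(20*w + 29) + r*(-73*w^2 - 155*w - 80) + 10*w^3 + 12*w^2 - 10*w - 12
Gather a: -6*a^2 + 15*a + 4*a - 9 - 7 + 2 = -6*a^2 + 19*a - 14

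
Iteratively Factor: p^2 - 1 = (p + 1)*(p - 1)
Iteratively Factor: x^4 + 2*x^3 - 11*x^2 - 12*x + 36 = (x - 2)*(x^3 + 4*x^2 - 3*x - 18) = (x - 2)*(x + 3)*(x^2 + x - 6) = (x - 2)^2*(x + 3)*(x + 3)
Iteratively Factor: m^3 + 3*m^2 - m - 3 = (m + 1)*(m^2 + 2*m - 3) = (m + 1)*(m + 3)*(m - 1)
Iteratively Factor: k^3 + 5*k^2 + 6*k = (k)*(k^2 + 5*k + 6) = k*(k + 3)*(k + 2)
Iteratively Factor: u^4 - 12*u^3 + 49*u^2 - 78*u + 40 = (u - 5)*(u^3 - 7*u^2 + 14*u - 8) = (u - 5)*(u - 1)*(u^2 - 6*u + 8) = (u - 5)*(u - 4)*(u - 1)*(u - 2)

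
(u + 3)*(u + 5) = u^2 + 8*u + 15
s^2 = s^2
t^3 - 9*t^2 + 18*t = t*(t - 6)*(t - 3)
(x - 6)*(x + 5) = x^2 - x - 30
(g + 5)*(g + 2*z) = g^2 + 2*g*z + 5*g + 10*z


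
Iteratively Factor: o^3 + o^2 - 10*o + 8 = (o - 1)*(o^2 + 2*o - 8) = (o - 1)*(o + 4)*(o - 2)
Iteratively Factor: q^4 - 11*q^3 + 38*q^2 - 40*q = (q - 4)*(q^3 - 7*q^2 + 10*q) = (q - 5)*(q - 4)*(q^2 - 2*q) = (q - 5)*(q - 4)*(q - 2)*(q)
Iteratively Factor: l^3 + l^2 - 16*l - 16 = (l + 1)*(l^2 - 16) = (l - 4)*(l + 1)*(l + 4)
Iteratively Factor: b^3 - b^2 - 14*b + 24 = (b - 2)*(b^2 + b - 12) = (b - 2)*(b + 4)*(b - 3)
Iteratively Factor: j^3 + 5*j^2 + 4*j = (j + 1)*(j^2 + 4*j) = (j + 1)*(j + 4)*(j)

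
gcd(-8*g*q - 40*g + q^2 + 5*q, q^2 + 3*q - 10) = q + 5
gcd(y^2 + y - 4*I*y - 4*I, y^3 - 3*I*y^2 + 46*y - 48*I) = 1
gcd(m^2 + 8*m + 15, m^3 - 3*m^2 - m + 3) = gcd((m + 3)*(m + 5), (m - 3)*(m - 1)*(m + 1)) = 1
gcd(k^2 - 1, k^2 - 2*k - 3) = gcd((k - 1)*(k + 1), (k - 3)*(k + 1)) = k + 1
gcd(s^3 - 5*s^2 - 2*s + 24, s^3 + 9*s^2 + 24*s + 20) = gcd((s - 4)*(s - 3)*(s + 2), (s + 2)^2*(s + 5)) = s + 2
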